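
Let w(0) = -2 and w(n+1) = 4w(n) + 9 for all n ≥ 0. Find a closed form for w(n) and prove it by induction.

Claim: w(n) = 4^n − 3.

Base case: w(0) = -2, and 4^0 − 3 = 1 − 3 = -2.
Assume w(m) = 4^m − 3 for some m ≥ 0.
Then w(m+1) = 4w(m) + 9 = 4·(4^m − 3) + 9 = 4^{m+1} − 12 + 9 = 4^{m+1} − 3.
So the formula holds for m+1, and by induction w(n) = 4^n − 3 for all n ≥ 0.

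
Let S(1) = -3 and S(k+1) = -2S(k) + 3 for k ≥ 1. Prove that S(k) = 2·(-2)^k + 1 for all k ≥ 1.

Base case: S(1) = -3, and 2·(-2)^1 + 1 = -4 + 1 = -3.
Assume S(r) = 2·(-2)^r + 1 for some r ≥ 1.
Then S(r+1) = -2S(r) + 3 = -2·(2·(-2)^r + 1) + 3 = -4·(-2)^r − 2 + 3 = 2·(-2)^{r+1} + 1.
This completes the inductive step, so S(k) = 2·(-2)^k + 1 for all k ≥ 1.

S(k) = 2·(-2)^k + 1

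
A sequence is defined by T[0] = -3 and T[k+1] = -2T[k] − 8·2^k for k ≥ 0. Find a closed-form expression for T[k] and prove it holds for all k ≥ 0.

Claim: T[k] = -(-2)^k − 2·2^k.

Base case: T[0] = -3, and -(-2)^0 − 2·2^0 = -1 − 2 = -3.
Assume T[j] = -(-2)^j − 2·2^j for some j ≥ 0.
Then T[j+1] = -2T[j] − 8·2^j = -2·(-(-2)^j − 2·2^j) − 8·2^j = -(-2)^{j+1} + 4·2^j − 8·2^j = -(-2)^{j+1} − 4·2^j = -(-2)^{j+1} − 2·2^{j+1}.
By induction, T[k] = -(-2)^k − 2·2^k for all k ≥ 0.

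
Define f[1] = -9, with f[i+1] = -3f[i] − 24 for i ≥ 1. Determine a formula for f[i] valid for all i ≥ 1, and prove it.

Claim: f[i] = (-3)^i − 6.

Base case: f[1] = -9, and (-3)^1 − 6 = -3 − 6 = -9.
Assume f[k] = (-3)^k − 6 for some k ≥ 1.
Then f[k+1] = -3f[k] − 24 = -3·((-3)^k − 6) − 24 = -3·(-3)^k + 18 − 24 = (-3)^{k+1} − 6.
By induction, f[i] = (-3)^i − 6 for all i ≥ 1.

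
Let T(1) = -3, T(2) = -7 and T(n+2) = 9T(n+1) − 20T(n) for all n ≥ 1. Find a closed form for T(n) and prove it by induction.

Claim: T(n) = 5^n − 2·4^n.

Base cases: T(1) = -3 and 5^1 − 2·4^1 = -3; T(2) = -7 and 5^2 − 2·4^2 = -7.
Assume T(i) = 5^i − 2·4^i for all 1 ≤ i ≤ j, where j ≥ 2.
Then T(j+1) = 9T(j) − 20T(j−1) = 9·(5^j − 2·4^j) − 20·(5^{j−1} − 2·4^{j−1}) = (9·5 − 20)5^{j−1} − 2·(9·4 − 20)4^{j−1} = 25·5^{j−1} − 32·4^{j−1} = 5^{j+1} − 2·4^{j+1}.
Hence T(n) = 5^n − 2·4^n for every n ≥ 1, by strong induction.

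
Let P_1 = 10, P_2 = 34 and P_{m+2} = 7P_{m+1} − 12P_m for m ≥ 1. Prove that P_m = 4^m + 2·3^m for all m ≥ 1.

Base cases: P_1 = 10 and 4^1 + 2·3^1 = 10; P_2 = 34 and 4^2 + 2·3^2 = 34.
Assume P_j = 4^j + 2·3^j for all 1 ≤ j ≤ r, where r ≥ 2.
Then P_{r+1} = 7P_r − 12P_{r−1} = 7·(4^r + 2·3^r) − 12·(4^{r−1} + 2·3^{r−1}) = (7·4 − 12)4^{r−1} + 2·(7·3 − 12)3^{r−1} = 16·4^{r−1} + 18·3^{r−1} = 4^{r+1} + 2·3^{r+1}.
This completes the inductive step, so P_m = 4^m + 2·3^m for all m ≥ 1.

P_m = 4^m + 2·3^m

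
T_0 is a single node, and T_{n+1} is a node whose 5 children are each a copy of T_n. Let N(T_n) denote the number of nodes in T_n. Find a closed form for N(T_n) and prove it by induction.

Claim: N(T_n) = (5^{n+1} − 1)/4.

Base case: N(T_0) = 1, and (5^{0+1} − 1)/4 = 1.
Assume N(T_k) = (5^{k+1} − 1)/4.
Then N(T_{k+1}) = 1 + 5N(T_k) = 1 + 5·(5^{k+1} − 1)/4 = 1 + (5^{k+2} − 5)/4 = (4 + 5^{k+2} − 5)/4 = (5^{k+2} − 1)/4.
By induction, N(T_n) = (5^{n+1} − 1)/4 for all n ≥ 0.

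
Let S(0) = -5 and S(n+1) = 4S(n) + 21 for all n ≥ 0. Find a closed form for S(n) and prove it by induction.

Claim: S(n) = 2·4^n − 7.

Base case: S(0) = -5, and 2·4^0 − 7 = 2 − 7 = -5.
Assume S(m) = 2·4^m − 7 for some m ≥ 0.
Then S(m+1) = 4S(m) + 21 = 4·(2·4^m − 7) + 21 = 8·4^m − 28 + 21 = 2·4^{m+1} − 7.
So the formula holds for m+1, and by induction S(n) = 2·4^n − 7 for all n ≥ 0.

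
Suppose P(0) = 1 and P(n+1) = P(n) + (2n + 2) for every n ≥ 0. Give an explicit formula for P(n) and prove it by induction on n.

Claim: P(n) = n^2 + n + 1.

Base case: P(0) = 1, and 0^2 + 0 + 1 = 1.
Assume P(m) = m^2 + m + 1.
Then P(m+1) = P(m) + (2m + 2) = (m^2 + m + 1) + (2m + 2) = m^2 + 3m + 3,
and (m+1)^2 + (m+1) + 1 = m^2 + 3m + 3.
This completes the inductive step, so P(n) = n^2 + n + 1 for all n ≥ 0.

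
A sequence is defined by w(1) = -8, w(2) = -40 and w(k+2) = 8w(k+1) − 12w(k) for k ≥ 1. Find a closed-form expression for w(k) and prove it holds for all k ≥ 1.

Claim: w(k) = -6^k − 2^k.

Base cases: w(1) = -8 and -6^1 − 2^1 = -8; w(2) = -40 and -6^2 − 2^2 = -40.
Assume w(j) = -6^j − 2^j for all 1 ≤ j ≤ r, where r ≥ 2.
Then w(r+1) = 8w(r) − 12w(r−1) = 8·(-6^r − 2^r) − 12·(-6^{r−1} − 2^{r−1}) = -(8·6 − 12)6^{r−1} − (8·2 − 12)2^{r−1} = -36·6^{r−1} − 4·2^{r−1} = -6^{r+1} − 2^{r+1}.
This completes the inductive step, so w(k) = -6^k − 2^k for all k ≥ 1.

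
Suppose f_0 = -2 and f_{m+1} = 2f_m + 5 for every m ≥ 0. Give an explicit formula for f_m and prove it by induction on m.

Claim: f_m = 3·2^m − 5.

Base case: f_0 = -2, and 3·2^0 − 5 = 3 − 5 = -2.
Assume f_k = 3·2^k − 5 for some k ≥ 0.
Then f_{k+1} = 2f_k + 5 = 2·(3·2^k − 5) + 5 = 6·2^k − 10 + 5 = 3·2^{k+1} − 5.
So the formula holds for k+1, and by induction f_m = 3·2^m − 5 for all m ≥ 0.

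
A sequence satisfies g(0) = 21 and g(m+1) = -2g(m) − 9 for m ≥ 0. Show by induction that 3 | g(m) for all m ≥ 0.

Base case: g(0) = 21 = 3·7, so 3 | g(0).
Assume 3 | g(j), so g(j) = 3t for some integer t.
Then g(j+1) = -2g(j) − 9 = -2·(3t) − 9 = 3(-2t − 3), so 3 | g(j+1).
So the property holds for j+1, and by induction 3 | g(m) for all m ≥ 0.

3 | g(m)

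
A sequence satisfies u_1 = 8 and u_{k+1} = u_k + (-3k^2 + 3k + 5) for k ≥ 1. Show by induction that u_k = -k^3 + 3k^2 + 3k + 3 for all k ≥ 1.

Base case: u_1 = 8, and -1^3 + 3·1^2 + 3·1 + 3 = 8.
Assume u_r = -r^3 + 3r^2 + 3r + 3.
Then u_{r+1} = u_r + (-3r^2 + 3r + 5) = (-r^3 + 3r^2 + 3r + 3) + (-3r^2 + 3r + 5) = -r^3 + 6r + 8,
and -(r+1)^3 + 3·(r+1)^2 + 3·(r+1) + 3 = -r^3 + 6r + 8.
By induction, u_k = -k^3 + 3k^2 + 3k + 3 for all k ≥ 1.

u_k = -k^3 + 3k^2 + 3k + 3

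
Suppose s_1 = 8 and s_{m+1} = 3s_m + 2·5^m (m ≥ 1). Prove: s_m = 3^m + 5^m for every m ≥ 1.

Base case: s_1 = 8, and 3^1 + 5^1 = 3 + 5 = 8.
Assume s_k = 3^k + 5^k for some k ≥ 1.
Then s_{k+1} = 3s_k + 2·5^k = 3·(3^k + 5^k) + 2·5^k = 3^{k+1} + 3·5^k + 2·5^k = 3^{k+1} + 5·5^k = 3^{k+1} + 5^{k+1}.
This completes the inductive step, so s_m = 3^m + 5^m for all m ≥ 1.

s_m = 3^m + 5^m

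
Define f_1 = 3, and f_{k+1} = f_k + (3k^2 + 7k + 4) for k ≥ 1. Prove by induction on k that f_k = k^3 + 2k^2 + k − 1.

Base case: f_1 = 3, and 1^3 + 2·1^2 + 1 − 1 = 3.
Assume f_r = r^3 + 2r^2 + r − 1.
Then f_{r+1} = f_r + (3r^2 + 7r + 4) = (r^3 + 2r^2 + r − 1) + (3r^2 + 7r + 4) = r^3 + 5r^2 + 8r + 3,
and (r+1)^3 + 2·(r+1)^2 + (r+1) − 1 = r^3 + 5r^2 + 8r + 3.
This completes the inductive step, so f_k = k^3 + 2k^2 + k − 1 for all k ≥ 1.

f_k = k^3 + 2k^2 + k − 1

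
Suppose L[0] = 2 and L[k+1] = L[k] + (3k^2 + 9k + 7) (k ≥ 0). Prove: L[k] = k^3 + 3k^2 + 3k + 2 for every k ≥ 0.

Base case: L[0] = 2, and 0^3 + 3·0^2 + 3·0 + 2 = 2.
Assume L[j] = j^3 + 3j^2 + 3j + 2.
Then L[j+1] = L[j] + (3j^2 + 9j + 7) = (j^3 + 3j^2 + 3j + 2) + (3j^2 + 9j + 7) = j^3 + 6j^2 + 12j + 9,
and (j+1)^3 + 3·(j+1)^2 + 3·(j+1) + 2 = j^3 + 6j^2 + 12j + 9.
This completes the inductive step, so L[k] = k^3 + 3k^2 + 3k + 2 for all k ≥ 0.

L[k] = k^3 + 3k^2 + 3k + 2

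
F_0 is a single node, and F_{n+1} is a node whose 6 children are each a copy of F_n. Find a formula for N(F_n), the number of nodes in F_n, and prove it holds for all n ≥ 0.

Claim: N(F_n) = (6^{n+1} − 1)/5.

Base case: N(F_0) = 1, and (6^{0+1} − 1)/5 = 1.
Assume N(F_j) = (6^{j+1} − 1)/5.
Then N(F_{j+1}) = 1 + 6N(F_j) = 1 + 6·(6^{j+1} − 1)/5 = 1 + (6^{j+2} − 6)/5 = (5 + 6^{j+2} − 6)/5 = (6^{j+2} − 1)/5.
This completes the inductive step, so N(F_n) = (6^{n+1} − 1)/5 for all n ≥ 0.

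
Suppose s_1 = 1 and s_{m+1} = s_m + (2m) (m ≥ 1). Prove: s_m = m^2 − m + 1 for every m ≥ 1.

Base case: s_1 = 1, and 1^2 − 1 + 1 = 1.
Assume s_j = j^2 − j + 1.
Then s_{j+1} = s_j + (2j) = (j^2 − j + 1) + (2j) = j^2 + j + 1,
and (j+1)^2 − (j+1) + 1 = j^2 + j + 1.
By induction, s_m = m^2 − m + 1 for all m ≥ 1.

s_m = m^2 − m + 1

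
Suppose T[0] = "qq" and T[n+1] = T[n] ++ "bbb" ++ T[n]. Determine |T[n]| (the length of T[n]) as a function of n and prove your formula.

Claim: |T[n]| = 5·2^n − 3.

Base case: |T[0]| = 2, and 5·2^0 − 3 = 2.
Assume |T[j]| = 5·2^j − 3.
Then |T[j+1]| = |T[j]| + 3 + |T[j]| = 2|T[j]| + 3 = 2(5·2^j − 3) + 3 = 5·2^{j+1} − 6 + 3 = 5·2^{j+1} − 3.
So the formula holds for j+1, and by induction |T[n]| = 5·2^n − 3 for all n ≥ 0.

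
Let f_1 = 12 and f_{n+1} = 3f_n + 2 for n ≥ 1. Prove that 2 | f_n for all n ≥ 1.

Base case: f_1 = 12 = 2·6, so 2 | f_1.
Assume 2 | f_r, so f_r = 2t for some integer t.
Then f_{r+1} = 3f_r + 2 = 3·(2t) + 2 = 2(3t + 1), so 2 | f_{r+1}.
Hence 2 | f_n for every n ≥ 1, by induction.

2 | f_n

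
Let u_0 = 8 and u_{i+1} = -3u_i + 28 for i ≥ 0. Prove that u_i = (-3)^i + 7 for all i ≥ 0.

Base case: u_0 = 8, and (-3)^0 + 7 = 1 + 7 = 8.
Assume u_r = (-3)^r + 7 for some r ≥ 0.
Then u_{r+1} = -3u_r + 28 = -3·((-3)^r + 7) + 28 = -3·(-3)^r − 21 + 28 = (-3)^{r+1} + 7.
Hence u_i = (-3)^i + 7 for every i ≥ 0, by induction.

u_i = (-3)^i + 7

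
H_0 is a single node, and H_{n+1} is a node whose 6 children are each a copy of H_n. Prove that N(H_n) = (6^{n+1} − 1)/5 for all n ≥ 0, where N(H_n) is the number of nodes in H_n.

Base case: N(H_0) = 1, and (6^{0+1} − 1)/5 = 1.
Assume N(H_j) = (6^{j+1} − 1)/5.
Then N(H_{j+1}) = 1 + 6N(H_j) = 1 + 6·(6^{j+1} − 1)/5 = 1 + (6^{j+2} − 6)/5 = (5 + 6^{j+2} − 6)/5 = (6^{j+2} − 1)/5.
By induction, N(H_n) = (6^{n+1} − 1)/5 for all n ≥ 0.

N(H_n) = (6^{n+1} − 1)/5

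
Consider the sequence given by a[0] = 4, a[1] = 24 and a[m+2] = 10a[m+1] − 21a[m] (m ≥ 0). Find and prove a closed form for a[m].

Claim: a[m] = 3·7^m + 3^m.

Base cases: a[0] = 4 and 3·7^0 + 3^0 = 4; a[1] = 24 and 3·7^1 + 3^1 = 24.
Assume a[i] = 3·7^i + 3^i for all 0 ≤ i ≤ j, where j ≥ 1.
Then a[j+1] = 10a[j] − 21a[j−1] = 10·(3·7^j + 3^j) − 21·(3·7^{j−1} + 3^{j−1}) = 3·(10·7 − 21)7^{j−1} + (10·3 − 21)3^{j−1} = 147·7^{j−1} + 9·3^{j−1} = 3·7^{j+1} + 3^{j+1}.
So the formula holds for j+1, and by strong induction a[m] = 3·7^m + 3^m for all m ≥ 0.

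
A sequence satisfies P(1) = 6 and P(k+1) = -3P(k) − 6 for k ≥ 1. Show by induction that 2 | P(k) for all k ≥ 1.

Base case: P(1) = 6 = 2·3, so 2 | P(1).
Assume 2 | P(j), so P(j) = 2t for some integer t.
Then P(j+1) = -3P(j) − 6 = -3·(2t) − 6 = 2(-3t − 3), so 2 | P(j+1).
Hence 2 | P(k) for every k ≥ 1, by induction.

2 | P(k)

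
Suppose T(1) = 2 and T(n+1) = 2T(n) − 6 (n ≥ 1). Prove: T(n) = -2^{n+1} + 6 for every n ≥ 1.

Base case: T(1) = 2, and -2^{1+1} + 6 = -4 + 6 = 2.
Assume T(m) = -2^{m+1} + 6 for some m ≥ 1.
Then T(m+1) = 2T(m) − 6 = 2·(-2^{m+1} + 6) − 6 = -2^{m+2} + 12 − 6 = -2^{m+2} + 6.
So the formula holds for m+1, and by induction T(n) = -2^{n+1} + 6 for all n ≥ 1.

T(n) = -2^{n+1} + 6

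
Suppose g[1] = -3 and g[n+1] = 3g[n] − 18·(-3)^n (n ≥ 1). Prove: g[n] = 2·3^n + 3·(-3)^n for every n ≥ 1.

Base case: g[1] = -3, and 2·3^1 + 3·(-3)^1 = 6 − 9 = -3.
Assume g[m] = 2·3^m + 3·(-3)^m for some m ≥ 1.
Then g[m+1] = 3g[m] − 18·(-3)^m = 3·(2·3^m + 3·(-3)^m) − 18·(-3)^m = 2·3^{m+1} + 9·(-3)^m − 18·(-3)^m = 2·3^{m+1} − 9·(-3)^m = 2·3^{m+1} + 3·(-3)^{m+1}.
By induction, g[n] = 2·3^n + 3·(-3)^n for all n ≥ 1.

g[n] = 2·3^n + 3·(-3)^n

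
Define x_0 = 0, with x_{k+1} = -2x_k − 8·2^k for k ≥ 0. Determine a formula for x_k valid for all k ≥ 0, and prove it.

Claim: x_k = 2·(-2)^k − 2·2^k.

Base case: x_0 = 0, and 2·(-2)^0 − 2·2^0 = 2 − 2 = 0.
Assume x_j = 2·(-2)^j − 2·2^j for some j ≥ 0.
Then x_{j+1} = -2x_j − 8·2^j = -2·(2·(-2)^j − 2·2^j) − 8·2^j = 2·(-2)^{j+1} + 4·2^j − 8·2^j = 2·(-2)^{j+1} − 4·2^j = 2·(-2)^{j+1} − 2·2^{j+1}.
So the formula holds for j+1, and by induction x_k = 2·(-2)^k − 2·2^k for all k ≥ 0.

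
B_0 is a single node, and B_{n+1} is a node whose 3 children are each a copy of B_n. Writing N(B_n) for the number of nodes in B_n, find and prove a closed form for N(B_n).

Claim: N(B_n) = (3^{n+1} − 1)/2.

Base case: N(B_0) = 1, and (3^{0+1} − 1)/2 = 1.
Assume N(B_r) = (3^{r+1} − 1)/2.
Then N(B_{r+1}) = 1 + 3N(B_r) = 1 + 3·(3^{r+1} − 1)/2 = 1 + (3^{r+2} − 3)/2 = (2 + 3^{r+2} − 3)/2 = (3^{r+2} − 1)/2.
So the formula holds for r+1, and by induction N(B_n) = (3^{n+1} − 1)/2 for all n ≥ 0.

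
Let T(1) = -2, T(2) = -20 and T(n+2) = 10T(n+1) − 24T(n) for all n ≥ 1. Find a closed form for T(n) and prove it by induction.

Claim: T(n) = -6^n + 4^n.

Base cases: T(1) = -2 and -6^1 + 4^1 = -2; T(2) = -20 and -6^2 + 4^2 = -20.
Assume T(j) = -6^j + 4^j for all 1 ≤ j ≤ k, where k ≥ 2.
Then T(k+1) = 10T(k) − 24T(k−1) = 10·(-6^k + 4^k) − 24·(-6^{k−1} + 4^{k−1}) = -(10·6 − 24)6^{k−1} + (10·4 − 24)4^{k−1} = -36·6^{k−1} + 16·4^{k−1} = -6^{k+1} + 4^{k+1}.
Hence T(n) = -6^n + 4^n for every n ≥ 1, by strong induction.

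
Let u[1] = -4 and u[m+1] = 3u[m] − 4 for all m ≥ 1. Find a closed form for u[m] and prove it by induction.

Claim: u[m] = -2·3^m + 2.

Base case: u[1] = -4, and -2·3^1 + 2 = -6 + 2 = -4.
Assume u[k] = -2·3^k + 2 for some k ≥ 1.
Then u[k+1] = 3u[k] − 4 = 3·(-2·3^k + 2) − 4 = -6·3^k + 6 − 4 = -2·3^{k+1} + 2.
This completes the inductive step, so u[m] = -2·3^m + 2 for all m ≥ 1.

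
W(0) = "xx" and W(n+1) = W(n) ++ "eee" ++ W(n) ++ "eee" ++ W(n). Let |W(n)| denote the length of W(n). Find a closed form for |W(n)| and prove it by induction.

Claim: |W(n)| = 5·3^n − 3.

Base case: |W(0)| = 2, and 5·3^0 − 3 = 2.
Assume |W(r)| = 5·3^r − 3.
Then |W(r+1)| = 3|W(r)| + 6 = 3(5·3^r − 3) + 6 = 5·3^{r+1} − 9 + 6 = 5·3^{r+1} − 3.
By induction, |W(n)| = 5·3^n − 3 for all n ≥ 0.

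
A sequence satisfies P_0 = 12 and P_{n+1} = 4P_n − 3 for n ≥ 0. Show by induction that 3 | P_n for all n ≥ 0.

Base case: P_0 = 12 = 3·4, so 3 | P_0.
Assume 3 | P_j, so P_j = 3t for some integer t.
Then P_{j+1} = 4P_j − 3 = 4·(3t) − 3 = 3(4t − 1), so 3 | P_{j+1}.
By induction, 3 | P_n for all n ≥ 0.

3 | P_n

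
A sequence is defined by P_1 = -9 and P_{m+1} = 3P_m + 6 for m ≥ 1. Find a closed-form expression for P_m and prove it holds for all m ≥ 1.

Claim: P_m = -2·3^m − 3.

Base case: P_1 = -9, and -2·3^1 − 3 = -6 − 3 = -9.
Assume P_j = -2·3^j − 3 for some j ≥ 1.
Then P_{j+1} = 3P_j + 6 = 3·(-2·3^j − 3) + 6 = -6·3^j − 9 + 6 = -2·3^{j+1} − 3.
This completes the inductive step, so P_m = -2·3^m − 3 for all m ≥ 1.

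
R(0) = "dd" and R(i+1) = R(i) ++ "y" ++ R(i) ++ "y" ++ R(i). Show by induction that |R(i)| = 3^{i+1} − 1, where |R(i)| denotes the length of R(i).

Base case: |R(0)| = 2, and 3^{0+1} − 1 = 2.
Assume |R(r)| = 3^{r+1} − 1.
Then |R(r+1)| = 3|R(r)| + 2 = 3(3^{r+1} − 1) + 2 = 3^{r+2} − 3 + 2 = 3^{r+2} − 1.
Hence |R(i)| = 3^{i+1} − 1 for every i ≥ 0, by induction.

|R(i)| = 3^{i+1} − 1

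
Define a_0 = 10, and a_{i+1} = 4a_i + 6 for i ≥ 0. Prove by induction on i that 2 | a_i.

Base case: a_0 = 10 = 2·5, so 2 | a_0.
Assume 2 | a_k, so a_k = 2t for some integer t.
Then a_{k+1} = 4a_k + 6 = 4·(2t) + 6 = 2(4t + 3), so 2 | a_{k+1}.
By induction, 2 | a_i for all i ≥ 0.

2 | a_i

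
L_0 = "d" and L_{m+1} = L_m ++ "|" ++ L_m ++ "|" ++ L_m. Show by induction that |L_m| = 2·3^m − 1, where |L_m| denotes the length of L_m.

Base case: |L_0| = 1, and 2·3^0 − 1 = 1.
Assume |L_r| = 2·3^r − 1.
Then |L_{r+1}| = 3|L_r| + 2 = 3(2·3^r − 1) + 2 = 2·3^{r+1} − 3 + 2 = 2·3^{r+1} − 1.
By induction, |L_m| = 2·3^m − 1 for all m ≥ 0.

|L_m| = 2·3^m − 1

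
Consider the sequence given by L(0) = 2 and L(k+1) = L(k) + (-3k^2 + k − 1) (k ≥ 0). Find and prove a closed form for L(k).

Claim: L(k) = -k^3 + 2k^2 − 2k + 2.

Base case: L(0) = 2, and -0^3 + 2·0^2 − 2·0 + 2 = 2.
Assume L(r) = -r^3 + 2r^2 − 2r + 2.
Then L(r+1) = L(r) + (-3r^2 + r − 1) = (-r^3 + 2r^2 − 2r + 2) + (-3r^2 + r − 1) = -r^3 − r^2 − r + 1,
and -(r+1)^3 + 2·(r+1)^2 − 2·(r+1) + 2 = -r^3 − r^2 − r + 1.
This completes the inductive step, so L(k) = -k^3 + 2k^2 − 2k + 2 for all k ≥ 0.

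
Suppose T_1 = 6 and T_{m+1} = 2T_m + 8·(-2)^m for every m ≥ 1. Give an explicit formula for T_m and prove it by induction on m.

Claim: T_m = 2^m − 2·(-2)^m.

Base case: T_1 = 6, and 2^1 − 2·(-2)^1 = 2 + 4 = 6.
Assume T_r = 2^r − 2·(-2)^r for some r ≥ 1.
Then T_{r+1} = 2T_r + 8·(-2)^r = 2·(2^r − 2·(-2)^r) + 8·(-2)^r = 2^{r+1} − 4·(-2)^r + 8·(-2)^r = 2^{r+1} + 4·(-2)^r = 2^{r+1} − 2·(-2)^{r+1}.
This completes the inductive step, so T_m = 2^m − 2·(-2)^m for all m ≥ 1.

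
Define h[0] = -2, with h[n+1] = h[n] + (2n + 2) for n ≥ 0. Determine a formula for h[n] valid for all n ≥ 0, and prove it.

Claim: h[n] = n^2 + n − 2.

Base case: h[0] = -2, and 0^2 + 0 − 2 = -2.
Assume h[j] = j^2 + j − 2.
Then h[j+1] = h[j] + (2j + 2) = (j^2 + j − 2) + (2j + 2) = j^2 + 3j,
and (j+1)^2 + (j+1) − 2 = j^2 + 3j.
By induction, h[n] = n^2 + n − 2 for all n ≥ 0.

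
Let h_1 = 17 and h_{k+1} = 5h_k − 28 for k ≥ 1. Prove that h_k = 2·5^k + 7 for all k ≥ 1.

Base case: h_1 = 17, and 2·5^1 + 7 = 10 + 7 = 17.
Assume h_m = 2·5^m + 7 for some m ≥ 1.
Then h_{m+1} = 5h_m − 28 = 5·(2·5^m + 7) − 28 = 10·5^m + 35 − 28 = 2·5^{m+1} + 7.
Hence h_k = 2·5^k + 7 for every k ≥ 1, by induction.

h_k = 2·5^k + 7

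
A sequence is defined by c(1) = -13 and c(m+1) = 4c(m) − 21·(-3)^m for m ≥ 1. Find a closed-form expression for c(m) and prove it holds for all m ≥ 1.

Claim: c(m) = -4^m + 3·(-3)^m.

Base case: c(1) = -13, and -4^1 + 3·(-3)^1 = -4 − 9 = -13.
Assume c(r) = -4^r + 3·(-3)^r for some r ≥ 1.
Then c(r+1) = 4c(r) − 21·(-3)^r = 4·(-4^r + 3·(-3)^r) − 21·(-3)^r = -4^{r+1} + 12·(-3)^r − 21·(-3)^r = -4^{r+1} − 9·(-3)^r = -4^{r+1} + 3·(-3)^{r+1}.
So the formula holds for r+1, and by induction c(m) = -4^m + 3·(-3)^m for all m ≥ 1.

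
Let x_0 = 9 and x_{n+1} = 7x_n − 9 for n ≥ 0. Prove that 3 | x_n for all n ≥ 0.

Base case: x_0 = 9 = 3·3, so 3 | x_0.
Assume 3 | x_r, so x_r = 3t for some integer t.
Then x_{r+1} = 7x_r − 9 = 7·(3t) − 9 = 3(7t − 3), so 3 | x_{r+1}.
Hence 3 | x_n for every n ≥ 0, by induction.

3 | x_n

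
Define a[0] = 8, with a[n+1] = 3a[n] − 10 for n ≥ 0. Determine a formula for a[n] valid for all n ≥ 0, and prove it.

Claim: a[n] = 3^{n+1} + 5.

Base case: a[0] = 8, and 3^{0+1} + 5 = 3 + 5 = 8.
Assume a[m] = 3^{m+1} + 5 for some m ≥ 0.
Then a[m+1] = 3a[m] − 10 = 3·(3^{m+1} + 5) − 10 = 3^{m+2} + 15 − 10 = 3^{m+2} + 5.
By induction, a[n] = 3^{n+1} + 5 for all n ≥ 0.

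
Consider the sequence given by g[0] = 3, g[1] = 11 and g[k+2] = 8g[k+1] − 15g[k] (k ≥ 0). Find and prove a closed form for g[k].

Claim: g[k] = 5^k + 2·3^k.

Base cases: g[0] = 3 and 5^0 + 2·3^0 = 3; g[1] = 11 and 5^1 + 2·3^1 = 11.
Assume g[j] = 5^j + 2·3^j for all 0 ≤ j ≤ r, where r ≥ 1.
Then g[r+1] = 8g[r] − 15g[r−1] = 8·(5^r + 2·3^r) − 15·(5^{r−1} + 2·3^{r−1}) = (8·5 − 15)5^{r−1} + 2·(8·3 − 15)3^{r−1} = 25·5^{r−1} + 18·3^{r−1} = 5^{r+1} + 2·3^{r+1}.
By strong induction, g[k] = 5^k + 2·3^k for all k ≥ 0.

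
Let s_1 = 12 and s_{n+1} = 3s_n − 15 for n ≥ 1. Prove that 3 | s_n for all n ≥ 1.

Base case: s_1 = 12 = 3·4, so 3 | s_1.
Assume 3 | s_r, so s_r = 3t for some integer t.
Then s_{r+1} = 3s_r − 15 = 3·(3t) − 15 = 3(3t − 5), so 3 | s_{r+1}.
By induction, 3 | s_n for all n ≥ 1.

3 | s_n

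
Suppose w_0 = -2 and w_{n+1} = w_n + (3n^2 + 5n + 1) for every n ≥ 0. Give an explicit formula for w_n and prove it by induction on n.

Claim: w_n = n^3 + n^2 − n − 2.

Base case: w_0 = -2, and 0^3 + 0^2 − 0 − 2 = -2.
Assume w_m = m^3 + m^2 − m − 2.
Then w_{m+1} = w_m + (3m^2 + 5m + 1) = (m^3 + m^2 − m − 2) + (3m^2 + 5m + 1) = m^3 + 4m^2 + 4m − 1,
and (m+1)^3 + (m+1)^2 − (m+1) − 2 = m^3 + 4m^2 + 4m − 1.
This completes the inductive step, so w_n = n^3 + n^2 − n − 2 for all n ≥ 0.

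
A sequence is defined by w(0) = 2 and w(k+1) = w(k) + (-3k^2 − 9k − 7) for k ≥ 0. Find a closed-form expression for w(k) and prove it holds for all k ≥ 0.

Claim: w(k) = -k^3 − 3k^2 − 3k + 2.

Base case: w(0) = 2, and -0^3 − 3·0^2 − 3·0 + 2 = 2.
Assume w(m) = -m^3 − 3m^2 − 3m + 2.
Then w(m+1) = w(m) + (-3m^2 − 9m − 7) = (-m^3 − 3m^2 − 3m + 2) + (-3m^2 − 9m − 7) = -m^3 − 6m^2 − 12m − 5,
and -(m+1)^3 − 3·(m+1)^2 − 3·(m+1) + 2 = -m^3 − 6m^2 − 12m − 5.
This completes the inductive step, so w(k) = -k^3 − 3k^2 − 3k + 2 for all k ≥ 0.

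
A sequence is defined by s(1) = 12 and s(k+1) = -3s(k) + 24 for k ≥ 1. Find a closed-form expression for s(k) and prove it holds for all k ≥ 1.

Claim: s(k) = -2·(-3)^k + 6.

Base case: s(1) = 12, and -2·(-3)^1 + 6 = 6 + 6 = 12.
Assume s(m) = -2·(-3)^m + 6 for some m ≥ 1.
Then s(m+1) = -3s(m) + 24 = -3·(-2·(-3)^m + 6) + 24 = 6·(-3)^m − 18 + 24 = -2·(-3)^{m+1} + 6.
By induction, s(k) = -2·(-3)^k + 6 for all k ≥ 1.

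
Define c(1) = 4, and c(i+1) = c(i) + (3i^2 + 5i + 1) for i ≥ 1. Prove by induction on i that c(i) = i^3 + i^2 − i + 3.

Base case: c(1) = 4, and 1^3 + 1^2 − 1 + 3 = 4.
Assume c(r) = r^3 + r^2 − r + 3.
Then c(r+1) = c(r) + (3r^2 + 5r + 1) = (r^3 + r^2 − r + 3) + (3r^2 + 5r + 1) = r^3 + 4r^2 + 4r + 4,
and (r+1)^3 + (r+1)^2 − (r+1) + 3 = r^3 + 4r^2 + 4r + 4.
This completes the inductive step, so c(i) = i^3 + i^2 − i + 3 for all i ≥ 1.

c(i) = i^3 + i^2 − i + 3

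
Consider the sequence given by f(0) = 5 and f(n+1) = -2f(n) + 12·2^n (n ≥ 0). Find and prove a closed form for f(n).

Claim: f(n) = 2·(-2)^n + 3·2^n.

Base case: f(0) = 5, and 2·(-2)^0 + 3·2^0 = 2 + 3 = 5.
Assume f(k) = 2·(-2)^k + 3·2^k for some k ≥ 0.
Then f(k+1) = -2f(k) + 12·2^k = -2·(2·(-2)^k + 3·2^k) + 12·2^k = 2·(-2)^{k+1} − 6·2^k + 12·2^k = 2·(-2)^{k+1} + 6·2^k = 2·(-2)^{k+1} + 3·2^{k+1}.
So the formula holds for k+1, and by induction f(n) = 2·(-2)^n + 3·2^n for all n ≥ 0.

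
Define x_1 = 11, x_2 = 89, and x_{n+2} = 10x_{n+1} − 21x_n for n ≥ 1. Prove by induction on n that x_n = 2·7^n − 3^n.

Base cases: x_1 = 11 and 2·7^1 − 3^1 = 11; x_2 = 89 and 2·7^2 − 3^2 = 89.
Assume x_j = 2·7^j − 3^j for all 1 ≤ j ≤ m, where m ≥ 2.
Then x_{m+1} = 10x_m − 21x_{m−1} = 10·(2·7^m − 3^m) − 21·(2·7^{m−1} − 3^{m−1}) = 2·(10·7 − 21)7^{m−1} − (10·3 − 21)3^{m−1} = 98·7^{m−1} − 9·3^{m−1} = 2·7^{m+1} − 3^{m+1}.
By strong induction, x_n = 2·7^n − 3^n for all n ≥ 1.

x_n = 2·7^n − 3^n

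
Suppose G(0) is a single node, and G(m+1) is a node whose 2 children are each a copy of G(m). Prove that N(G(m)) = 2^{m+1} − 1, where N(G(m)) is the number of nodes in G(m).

Base case: N(G(0)) = 1, and 2^{0+1} − 1 = 1.
Assume N(G(r)) = 2^{r+1} − 1.
Then N(G(r+1)) = 1 + 2N(G(r)) = 1 + 2(2^{r+1} − 1) = 2^{r+2} − 2 + 1 = 2^{r+2} − 1.
This completes the inductive step, so N(G(m)) = 2^{m+1} − 1 for all m ≥ 0.

N(G(m)) = 2^{m+1} − 1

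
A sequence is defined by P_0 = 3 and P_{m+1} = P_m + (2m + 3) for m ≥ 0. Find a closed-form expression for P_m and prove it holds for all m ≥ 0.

Claim: P_m = m^2 + 2m + 3.

Base case: P_0 = 3, and 0^2 + 2·0 + 3 = 3.
Assume P_k = k^2 + 2k + 3.
Then P_{k+1} = P_k + (2k + 3) = (k^2 + 2k + 3) + (2k + 3) = k^2 + 4k + 6,
and (k+1)^2 + 2·(k+1) + 3 = k^2 + 4k + 6.
This completes the inductive step, so P_m = m^2 + 2m + 3 for all m ≥ 0.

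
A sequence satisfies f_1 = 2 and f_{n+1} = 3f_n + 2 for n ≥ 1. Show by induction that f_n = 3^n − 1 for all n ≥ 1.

Base case: f_1 = 2, and 3^1 − 1 = 3 − 1 = 2.
Assume f_m = 3^m − 1 for some m ≥ 1.
Then f_{m+1} = 3f_m + 2 = 3·(3^m − 1) + 2 = 3^{m+1} − 3 + 2 = 3^{m+1} − 1.
This completes the inductive step, so f_n = 3^n − 1 for all n ≥ 1.

f_n = 3^n − 1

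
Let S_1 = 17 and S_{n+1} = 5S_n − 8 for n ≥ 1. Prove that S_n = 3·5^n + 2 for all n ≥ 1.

Base case: S_1 = 17, and 3·5^1 + 2 = 15 + 2 = 17.
Assume S_k = 3·5^k + 2 for some k ≥ 1.
Then S_{k+1} = 5S_k − 8 = 5·(3·5^k + 2) − 8 = 15·5^k + 10 − 8 = 3·5^{k+1} + 2.
Hence S_n = 3·5^n + 2 for every n ≥ 1, by induction.

S_n = 3·5^n + 2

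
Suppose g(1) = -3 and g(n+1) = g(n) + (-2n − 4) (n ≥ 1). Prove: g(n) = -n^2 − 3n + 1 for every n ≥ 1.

Base case: g(1) = -3, and -1^2 − 3·1 + 1 = -3.
Assume g(k) = -k^2 − 3k + 1.
Then g(k+1) = g(k) + (-2k − 4) = (-k^2 − 3k + 1) + (-2k − 4) = -k^2 − 5k − 3,
and -(k+1)^2 − 3·(k+1) + 1 = -k^2 − 5k − 3.
By induction, g(n) = -n^2 − 3n + 1 for all n ≥ 1.

g(n) = -n^2 − 3n + 1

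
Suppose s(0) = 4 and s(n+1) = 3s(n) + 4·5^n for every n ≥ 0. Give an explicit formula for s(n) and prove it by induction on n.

Claim: s(n) = 2·3^n + 2·5^n.

Base case: s(0) = 4, and 2·3^0 + 2·5^0 = 2 + 2 = 4.
Assume s(k) = 2·3^k + 2·5^k for some k ≥ 0.
Then s(k+1) = 3s(k) + 4·5^k = 3·(2·3^k + 2·5^k) + 4·5^k = 2·3^{k+1} + 6·5^k + 4·5^k = 2·3^{k+1} + 10·5^k = 2·3^{k+1} + 2·5^{k+1}.
By induction, s(n) = 2·3^n + 2·5^n for all n ≥ 0.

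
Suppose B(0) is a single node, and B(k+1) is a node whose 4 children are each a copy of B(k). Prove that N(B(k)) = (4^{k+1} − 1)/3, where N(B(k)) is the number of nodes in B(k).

Base case: N(B(0)) = 1, and (4^{0+1} − 1)/3 = 1.
Assume N(B(j)) = (4^{j+1} − 1)/3.
Then N(B(j+1)) = 1 + 4N(B(j)) = 1 + 4·(4^{j+1} − 1)/3 = 1 + (4^{j+2} − 4)/3 = (3 + 4^{j+2} − 4)/3 = (4^{j+2} − 1)/3.
By induction, N(B(k)) = (4^{k+1} − 1)/3 for all k ≥ 0.

N(B(k)) = (4^{k+1} − 1)/3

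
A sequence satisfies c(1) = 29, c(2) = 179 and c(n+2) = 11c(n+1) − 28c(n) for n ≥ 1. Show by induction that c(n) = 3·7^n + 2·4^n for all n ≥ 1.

Base cases: c(1) = 29 and 3·7^1 + 2·4^1 = 29; c(2) = 179 and 3·7^2 + 2·4^2 = 179.
Assume c(i) = 3·7^i + 2·4^i for all 1 ≤ i ≤ j, where j ≥ 2.
Then c(j+1) = 11c(j) − 28c(j−1) = 11·(3·7^j + 2·4^j) − 28·(3·7^{j−1} + 2·4^{j−1}) = 3·(11·7 − 28)7^{j−1} + 2·(11·4 − 28)4^{j−1} = 147·7^{j−1} + 32·4^{j−1} = 3·7^{j+1} + 2·4^{j+1}.
Hence c(n) = 3·7^n + 2·4^n for every n ≥ 1, by strong induction.

c(n) = 3·7^n + 2·4^n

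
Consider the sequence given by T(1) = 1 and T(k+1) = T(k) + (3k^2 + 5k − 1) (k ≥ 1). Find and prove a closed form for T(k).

Claim: T(k) = k^3 + k^2 − 3k + 2.

Base case: T(1) = 1, and 1^3 + 1^2 − 3·1 + 2 = 1.
Assume T(m) = m^3 + m^2 − 3m + 2.
Then T(m+1) = T(m) + (3m^2 + 5m − 1) = (m^3 + m^2 − 3m + 2) + (3m^2 + 5m − 1) = m^3 + 4m^2 + 2m + 1,
and (m+1)^3 + (m+1)^2 − 3·(m+1) + 2 = m^3 + 4m^2 + 2m + 1.
This completes the inductive step, so T(k) = k^3 + k^2 − 3k + 2 for all k ≥ 1.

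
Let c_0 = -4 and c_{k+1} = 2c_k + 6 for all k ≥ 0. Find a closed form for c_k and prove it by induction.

Claim: c_k = 2^{k+1} − 6.

Base case: c_0 = -4, and 2^{0+1} − 6 = 2 − 6 = -4.
Assume c_r = 2^{r+1} − 6 for some r ≥ 0.
Then c_{r+1} = 2c_r + 6 = 2·(2^{r+1} − 6) + 6 = 2^{r+2} − 12 + 6 = 2^{r+2} − 6.
So the formula holds for r+1, and by induction c_k = 2^{k+1} − 6 for all k ≥ 0.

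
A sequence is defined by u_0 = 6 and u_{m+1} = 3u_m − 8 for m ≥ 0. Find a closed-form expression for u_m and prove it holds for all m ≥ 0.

Claim: u_m = 2·3^m + 4.

Base case: u_0 = 6, and 2·3^0 + 4 = 2 + 4 = 6.
Assume u_r = 2·3^r + 4 for some r ≥ 0.
Then u_{r+1} = 3u_r − 8 = 3·(2·3^r + 4) − 8 = 6·3^r + 12 − 8 = 2·3^{r+1} + 4.
By induction, u_m = 2·3^m + 4 for all m ≥ 0.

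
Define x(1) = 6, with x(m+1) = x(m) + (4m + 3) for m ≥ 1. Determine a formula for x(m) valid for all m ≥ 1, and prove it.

Claim: x(m) = 2m^2 + m + 3.

Base case: x(1) = 6, and 2·1^2 + 1 + 3 = 6.
Assume x(r) = 2r^2 + r + 3.
Then x(r+1) = x(r) + (4r + 3) = (2r^2 + r + 3) + (4r + 3) = 2r^2 + 5r + 6,
and 2·(r+1)^2 + (r+1) + 3 = 2r^2 + 5r + 6.
Hence x(m) = 2m^2 + m + 3 for every m ≥ 1, by induction.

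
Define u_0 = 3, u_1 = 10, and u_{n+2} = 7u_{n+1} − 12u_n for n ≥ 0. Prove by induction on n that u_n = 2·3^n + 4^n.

Base cases: u_0 = 3 and 2·3^0 + 4^0 = 3; u_1 = 10 and 2·3^1 + 4^1 = 10.
Assume u_j = 2·3^j + 4^j for all 0 ≤ j ≤ r, where r ≥ 1.
Then u_{r+1} = 7u_r − 12u_{r−1} = 7·(2·3^r + 4^r) − 12·(2·3^{r−1} + 4^{r−1}) = 2·(7·3 − 12)3^{r−1} + (7·4 − 12)4^{r−1} = 18·3^{r−1} + 16·4^{r−1} = 2·3^{r+1} + 4^{r+1}.
So the formula holds for r+1, and by strong induction u_n = 2·3^n + 4^n for all n ≥ 0.

u_n = 2·3^n + 4^n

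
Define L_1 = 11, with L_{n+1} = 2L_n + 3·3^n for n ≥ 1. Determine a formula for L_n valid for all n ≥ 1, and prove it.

Claim: L_n = 2^n + 3·3^n.

Base case: L_1 = 11, and 2^1 + 3·3^1 = 2 + 9 = 11.
Assume L_k = 2^k + 3·3^k for some k ≥ 1.
Then L_{k+1} = 2L_k + 3·3^k = 2·(2^k + 3·3^k) + 3·3^k = 2^{k+1} + 6·3^k + 3·3^k = 2^{k+1} + 9·3^k = 2^{k+1} + 3·3^{k+1}.
Hence L_n = 2^n + 3·3^n for every n ≥ 1, by induction.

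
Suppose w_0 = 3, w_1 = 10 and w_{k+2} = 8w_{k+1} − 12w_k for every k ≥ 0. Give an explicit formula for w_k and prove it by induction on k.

Claim: w_k = 6^k + 2·2^k.

Base cases: w_0 = 3 and 6^0 + 2·2^0 = 3; w_1 = 10 and 6^1 + 2·2^1 = 10.
Assume w_j = 6^j + 2·2^j for all 0 ≤ j ≤ m, where m ≥ 1.
Then w_{m+1} = 8w_m − 12w_{m−1} = 8·(6^m + 2·2^m) − 12·(6^{m−1} + 2·2^{m−1}) = (8·6 − 12)6^{m−1} + 2·(8·2 − 12)2^{m−1} = 36·6^{m−1} + 8·2^{m−1} = 6^{m+1} + 2·2^{m+1}.
By strong induction, w_k = 6^k + 2·2^k for all k ≥ 0.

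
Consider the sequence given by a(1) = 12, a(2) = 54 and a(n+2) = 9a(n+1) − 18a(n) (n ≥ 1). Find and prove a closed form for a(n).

Claim: a(n) = 6^n + 2·3^n.

Base cases: a(1) = 12 and 6^1 + 2·3^1 = 12; a(2) = 54 and 6^2 + 2·3^2 = 54.
Assume a(j) = 6^j + 2·3^j for all 1 ≤ j ≤ r, where r ≥ 2.
Then a(r+1) = 9a(r) − 18a(r−1) = 9·(6^r + 2·3^r) − 18·(6^{r−1} + 2·3^{r−1}) = (9·6 − 18)6^{r−1} + 2·(9·3 − 18)3^{r−1} = 36·6^{r−1} + 18·3^{r−1} = 6^{r+1} + 2·3^{r+1}.
By strong induction, a(n) = 6^n + 2·3^n for all n ≥ 1.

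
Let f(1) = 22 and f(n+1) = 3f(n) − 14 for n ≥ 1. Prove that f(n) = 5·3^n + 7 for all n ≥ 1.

Base case: f(1) = 22, and 5·3^1 + 7 = 15 + 7 = 22.
Assume f(m) = 5·3^m + 7 for some m ≥ 1.
Then f(m+1) = 3f(m) − 14 = 3·(5·3^m + 7) − 14 = 15·3^m + 21 − 14 = 5·3^{m+1} + 7.
So the formula holds for m+1, and by induction f(n) = 5·3^n + 7 for all n ≥ 1.

f(n) = 5·3^n + 7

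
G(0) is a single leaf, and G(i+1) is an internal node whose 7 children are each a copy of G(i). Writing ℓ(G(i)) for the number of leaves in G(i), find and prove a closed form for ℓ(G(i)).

Claim: ℓ(G(i)) = 7^i.

Base case: ℓ(G(0)) = 1, and 7^0 = 1.
Assume ℓ(G(k)) = 7^k.
Then ℓ(G(k+1)) = 7·ℓ(G(k)) = 7·7^k = 7^{k+1}.
This completes the inductive step, so ℓ(G(i)) = 7^i for all i ≥ 0.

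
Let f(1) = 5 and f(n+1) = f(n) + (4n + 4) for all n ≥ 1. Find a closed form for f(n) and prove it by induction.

Claim: f(n) = 2n^2 + 2n + 1.

Base case: f(1) = 5, and 2·1^2 + 2·1 + 1 = 5.
Assume f(r) = 2r^2 + 2r + 1.
Then f(r+1) = f(r) + (4r + 4) = (2r^2 + 2r + 1) + (4r + 4) = 2r^2 + 6r + 5,
and 2·(r+1)^2 + 2·(r+1) + 1 = 2r^2 + 6r + 5.
This completes the inductive step, so f(n) = 2n^2 + 2n + 1 for all n ≥ 1.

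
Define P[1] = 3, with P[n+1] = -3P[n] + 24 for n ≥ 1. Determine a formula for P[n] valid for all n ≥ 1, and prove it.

Claim: P[n] = (-3)^n + 6.

Base case: P[1] = 3, and (-3)^1 + 6 = -3 + 6 = 3.
Assume P[r] = (-3)^r + 6 for some r ≥ 1.
Then P[r+1] = -3P[r] + 24 = -3·((-3)^r + 6) + 24 = -3·(-3)^r − 18 + 24 = (-3)^{r+1} + 6.
By induction, P[n] = (-3)^n + 6 for all n ≥ 1.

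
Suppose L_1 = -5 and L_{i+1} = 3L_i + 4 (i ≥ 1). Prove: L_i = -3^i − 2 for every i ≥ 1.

Base case: L_1 = -5, and -3^1 − 2 = -3 − 2 = -5.
Assume L_m = -3^m − 2 for some m ≥ 1.
Then L_{m+1} = 3L_m + 4 = 3·(-3^m − 2) + 4 = -3^{m+1} − 6 + 4 = -3^{m+1} − 2.
By induction, L_i = -3^i − 2 for all i ≥ 1.

L_i = -3^i − 2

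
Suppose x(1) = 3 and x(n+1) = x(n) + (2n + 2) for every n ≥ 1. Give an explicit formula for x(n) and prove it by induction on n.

Claim: x(n) = n^2 + n + 1.

Base case: x(1) = 3, and 1^2 + 1 + 1 = 3.
Assume x(m) = m^2 + m + 1.
Then x(m+1) = x(m) + (2m + 2) = (m^2 + m + 1) + (2m + 2) = m^2 + 3m + 3,
and (m+1)^2 + (m+1) + 1 = m^2 + 3m + 3.
By induction, x(n) = n^2 + n + 1 for all n ≥ 1.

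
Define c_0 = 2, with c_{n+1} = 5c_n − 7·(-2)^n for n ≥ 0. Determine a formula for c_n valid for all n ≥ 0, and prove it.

Claim: c_n = 5^n + (-2)^n.

Base case: c_0 = 2, and 5^0 + (-2)^0 = 1 + 1 = 2.
Assume c_r = 5^r + (-2)^r for some r ≥ 0.
Then c_{r+1} = 5c_r − 7·(-2)^r = 5·(5^r + (-2)^r) − 7·(-2)^r = 5^{r+1} + 5·(-2)^r − 7·(-2)^r = 5^{r+1} − 2·(-2)^r = 5^{r+1} + (-2)^{r+1}.
By induction, c_n = 5^n + (-2)^n for all n ≥ 0.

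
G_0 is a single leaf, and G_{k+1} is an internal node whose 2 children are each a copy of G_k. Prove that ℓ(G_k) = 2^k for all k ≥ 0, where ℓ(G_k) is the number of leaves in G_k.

Base case: ℓ(G_0) = 1, and 2^0 = 1.
Assume ℓ(G_j) = 2^j.
Then ℓ(G_{j+1}) = 2·ℓ(G_j) = 2·2^j = 2^{j+1}.
Hence ℓ(G_k) = 2^k for every k ≥ 0, by induction.

ℓ(G_k) = 2^k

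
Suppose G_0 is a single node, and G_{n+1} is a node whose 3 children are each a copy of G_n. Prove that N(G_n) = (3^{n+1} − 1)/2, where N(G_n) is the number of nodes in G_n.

Base case: N(G_0) = 1, and (3^{0+1} − 1)/2 = 1.
Assume N(G_m) = (3^{m+1} − 1)/2.
Then N(G_{m+1}) = 1 + 3N(G_m) = 1 + 3·(3^{m+1} − 1)/2 = 1 + (3^{m+2} − 3)/2 = (2 + 3^{m+2} − 3)/2 = (3^{m+2} − 1)/2.
Hence N(G_n) = (3^{n+1} − 1)/2 for every n ≥ 0, by induction.

N(G_n) = (3^{n+1} − 1)/2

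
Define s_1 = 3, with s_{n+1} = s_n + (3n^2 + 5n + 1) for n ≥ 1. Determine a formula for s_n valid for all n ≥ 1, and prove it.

Claim: s_n = n^3 + n^2 − n + 2.

Base case: s_1 = 3, and 1^3 + 1^2 − 1 + 2 = 3.
Assume s_r = r^3 + r^2 − r + 2.
Then s_{r+1} = s_r + (3r^2 + 5r + 1) = (r^3 + r^2 − r + 2) + (3r^2 + 5r + 1) = r^3 + 4r^2 + 4r + 3,
and (r+1)^3 + (r+1)^2 − (r+1) + 2 = r^3 + 4r^2 + 4r + 3.
This completes the inductive step, so s_n = n^3 + n^2 − n + 2 for all n ≥ 1.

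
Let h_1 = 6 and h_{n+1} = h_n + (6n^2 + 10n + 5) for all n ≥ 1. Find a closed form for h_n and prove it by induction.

Claim: h_n = 2n^3 + 2n^2 + n + 1.

Base case: h_1 = 6, and 2·1^3 + 2·1^2 + 1 + 1 = 6.
Assume h_k = 2k^3 + 2k^2 + k + 1.
Then h_{k+1} = h_k + (6k^2 + 10k + 5) = (2k^3 + 2k^2 + k + 1) + (6k^2 + 10k + 5) = 2k^3 + 8k^2 + 11k + 6,
and 2·(k+1)^3 + 2·(k+1)^2 + (k+1) + 1 = 2k^3 + 8k^2 + 11k + 6.
This completes the inductive step, so h_n = 2n^3 + 2n^2 + n + 1 for all n ≥ 1.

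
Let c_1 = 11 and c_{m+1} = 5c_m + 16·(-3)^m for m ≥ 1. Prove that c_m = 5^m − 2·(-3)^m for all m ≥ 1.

Base case: c_1 = 11, and 5^1 − 2·(-3)^1 = 5 + 6 = 11.
Assume c_k = 5^k − 2·(-3)^k for some k ≥ 1.
Then c_{k+1} = 5c_k + 16·(-3)^k = 5·(5^k − 2·(-3)^k) + 16·(-3)^k = 5^{k+1} − 10·(-3)^k + 16·(-3)^k = 5^{k+1} + 6·(-3)^k = 5^{k+1} − 2·(-3)^{k+1}.
By induction, c_m = 5^m − 2·(-3)^m for all m ≥ 1.

c_m = 5^m − 2·(-3)^m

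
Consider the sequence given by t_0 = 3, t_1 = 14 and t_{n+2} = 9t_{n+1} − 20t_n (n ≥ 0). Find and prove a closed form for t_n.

Claim: t_n = 2·5^n + 4^n.

Base cases: t_0 = 3 and 2·5^0 + 4^0 = 3; t_1 = 14 and 2·5^1 + 4^1 = 14.
Assume t_j = 2·5^j + 4^j for all 0 ≤ j ≤ k, where k ≥ 1.
Then t_{k+1} = 9t_k − 20t_{k−1} = 9·(2·5^k + 4^k) − 20·(2·5^{k−1} + 4^{k−1}) = 2·(9·5 − 20)5^{k−1} + (9·4 − 20)4^{k−1} = 50·5^{k−1} + 16·4^{k−1} = 2·5^{k+1} + 4^{k+1}.
This completes the inductive step, so t_n = 2·5^n + 4^n for all n ≥ 0.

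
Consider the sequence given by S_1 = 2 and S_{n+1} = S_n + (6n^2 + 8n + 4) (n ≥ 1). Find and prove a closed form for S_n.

Claim: S_n = 2n^3 + n^2 + n − 2.

Base case: S_1 = 2, and 2·1^3 + 1^2 + 1 − 2 = 2.
Assume S_j = 2j^3 + j^2 + j − 2.
Then S_{j+1} = S_j + (6j^2 + 8j + 4) = (2j^3 + j^2 + j − 2) + (6j^2 + 8j + 4) = 2j^3 + 7j^2 + 9j + 2,
and 2·(j+1)^3 + (j+1)^2 + (j+1) − 2 = 2j^3 + 7j^2 + 9j + 2.
Hence S_n = 2n^3 + n^2 + n − 2 for every n ≥ 1, by induction.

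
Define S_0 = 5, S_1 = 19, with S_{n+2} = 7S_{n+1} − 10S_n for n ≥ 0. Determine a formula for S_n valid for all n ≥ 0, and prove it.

Claim: S_n = 3·5^n + 2·2^n.

Base cases: S_0 = 5 and 3·5^0 + 2·2^0 = 5; S_1 = 19 and 3·5^1 + 2·2^1 = 19.
Assume S_j = 3·5^j + 2·2^j for all 0 ≤ j ≤ r, where r ≥ 1.
Then S_{r+1} = 7S_r − 10S_{r−1} = 7·(3·5^r + 2·2^r) − 10·(3·5^{r−1} + 2·2^{r−1}) = 3·(7·5 − 10)5^{r−1} + 2·(7·2 − 10)2^{r−1} = 75·5^{r−1} + 8·2^{r−1} = 3·5^{r+1} + 2·2^{r+1}.
So the formula holds for r+1, and by strong induction S_n = 3·5^n + 2·2^n for all n ≥ 0.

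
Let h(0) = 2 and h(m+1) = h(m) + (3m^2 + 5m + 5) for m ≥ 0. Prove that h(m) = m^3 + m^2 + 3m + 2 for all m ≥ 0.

Base case: h(0) = 2, and 0^3 + 0^2 + 3·0 + 2 = 2.
Assume h(r) = r^3 + r^2 + 3r + 2.
Then h(r+1) = h(r) + (3r^2 + 5r + 5) = (r^3 + r^2 + 3r + 2) + (3r^2 + 5r + 5) = r^3 + 4r^2 + 8r + 7,
and (r+1)^3 + (r+1)^2 + 3·(r+1) + 2 = r^3 + 4r^2 + 8r + 7.
Hence h(m) = m^3 + m^2 + 3m + 2 for every m ≥ 0, by induction.

h(m) = m^3 + m^2 + 3m + 2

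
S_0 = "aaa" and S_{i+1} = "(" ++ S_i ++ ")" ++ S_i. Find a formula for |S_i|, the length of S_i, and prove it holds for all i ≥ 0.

Claim: |S_i| = 5·2^i − 2.

Base case: |S_0| = 3, and 5·2^0 − 2 = 3.
Assume |S_r| = 5·2^r − 2.
Then |S_{r+1}| = 1 + |S_r| + 1 + |S_r| = 2|S_r| + 2 = 2(5·2^r − 2) + 2 = 5·2^{r+1} − 4 + 2 = 5·2^{r+1} − 2.
So the formula holds for r+1, and by induction |S_i| = 5·2^i − 2 for all i ≥ 0.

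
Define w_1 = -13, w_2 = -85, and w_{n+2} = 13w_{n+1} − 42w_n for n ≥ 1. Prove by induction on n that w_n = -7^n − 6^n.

Base cases: w_1 = -13 and -7^1 − 6^1 = -13; w_2 = -85 and -7^2 − 6^2 = -85.
Assume w_j = -7^j − 6^j for all 1 ≤ j ≤ r, where r ≥ 2.
Then w_{r+1} = 13w_r − 42w_{r−1} = 13·(-7^r − 6^r) − 42·(-7^{r−1} − 6^{r−1}) = -(13·7 − 42)7^{r−1} − (13·6 − 42)6^{r−1} = -49·7^{r−1} − 36·6^{r−1} = -7^{r+1} − 6^{r+1}.
By strong induction, w_n = -7^n − 6^n for all n ≥ 1.

w_n = -7^n − 6^n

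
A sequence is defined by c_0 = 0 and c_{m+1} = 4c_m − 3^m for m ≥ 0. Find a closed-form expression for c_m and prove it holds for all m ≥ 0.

Claim: c_m = -4^m + 3^m.

Base case: c_0 = 0, and -4^0 + 3^0 = -1 + 1 = 0.
Assume c_j = -4^j + 3^j for some j ≥ 0.
Then c_{j+1} = 4c_j − 3^j = 4·(-4^j + 3^j) − 3^j = -4^{j+1} + 4·3^j − 3^j = -4^{j+1} + 3·3^j = -4^{j+1} + 3^{j+1}.
Hence c_m = -4^m + 3^m for every m ≥ 0, by induction.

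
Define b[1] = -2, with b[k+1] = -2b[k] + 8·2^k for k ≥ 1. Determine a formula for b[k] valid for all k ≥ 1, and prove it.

Claim: b[k] = 3·(-2)^k + 2·2^k.

Base case: b[1] = -2, and 3·(-2)^1 + 2·2^1 = -6 + 4 = -2.
Assume b[m] = 3·(-2)^m + 2·2^m for some m ≥ 1.
Then b[m+1] = -2b[m] + 8·2^m = -2·(3·(-2)^m + 2·2^m) + 8·2^m = 3·(-2)^{m+1} − 4·2^m + 8·2^m = 3·(-2)^{m+1} + 4·2^m = 3·(-2)^{m+1} + 2·2^{m+1}.
This completes the inductive step, so b[k] = 3·(-2)^k + 2·2^k for all k ≥ 1.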